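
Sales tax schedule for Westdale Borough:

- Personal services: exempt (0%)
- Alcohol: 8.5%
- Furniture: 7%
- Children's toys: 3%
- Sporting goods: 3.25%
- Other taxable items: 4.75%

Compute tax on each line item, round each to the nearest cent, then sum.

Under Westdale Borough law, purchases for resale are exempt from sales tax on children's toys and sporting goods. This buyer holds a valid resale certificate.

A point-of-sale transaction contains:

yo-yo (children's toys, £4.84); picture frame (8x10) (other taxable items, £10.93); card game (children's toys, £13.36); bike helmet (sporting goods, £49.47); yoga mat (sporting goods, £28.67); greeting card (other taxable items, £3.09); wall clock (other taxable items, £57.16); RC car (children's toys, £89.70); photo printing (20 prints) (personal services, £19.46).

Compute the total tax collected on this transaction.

Yo-yo £4.84: children's toys, buyer-exempt → 0% → £0.00
Picture frame (8x10) £10.93: other taxable items → 4.75% → £0.52
Card game £13.36: children's toys, buyer-exempt → 0% → £0.00
Bike helmet £49.47: sporting goods, buyer-exempt → 0% → £0.00
Yoga mat £28.67: sporting goods, buyer-exempt → 0% → £0.00
Greeting card £3.09: other taxable items → 4.75% → £0.15
Wall clock £57.16: other taxable items → 4.75% → £2.72
RC car £89.70: children's toys, buyer-exempt → 0% → £0.00
Photo printing (20 prints) £19.46: personal services → 0% → £0.00
Total tax = £0.52 + £0.15 + £2.72 = £3.39

£3.39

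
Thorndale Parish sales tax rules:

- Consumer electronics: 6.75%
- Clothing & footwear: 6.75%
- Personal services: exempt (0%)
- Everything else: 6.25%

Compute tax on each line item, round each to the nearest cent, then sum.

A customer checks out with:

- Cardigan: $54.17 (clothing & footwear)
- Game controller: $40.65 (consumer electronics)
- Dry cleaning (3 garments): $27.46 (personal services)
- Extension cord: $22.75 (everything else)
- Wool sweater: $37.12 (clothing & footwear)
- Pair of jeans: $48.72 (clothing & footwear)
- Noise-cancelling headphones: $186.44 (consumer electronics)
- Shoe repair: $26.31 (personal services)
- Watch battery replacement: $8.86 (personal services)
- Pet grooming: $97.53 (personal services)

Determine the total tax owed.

$26.20

Cardigan $54.17: clothing & footwear → 6.75% → $3.66
Game controller $40.65: consumer electronics → 6.75% → $2.74
Dry cleaning (3 garments) $27.46: personal services → 0% → $0.00
Extension cord $22.75: everything else → 6.25% → $1.42
Wool sweater $37.12: clothing & footwear → 6.75% → $2.51
Pair of jeans $48.72: clothing & footwear → 6.75% → $3.29
Noise-cancelling headphones $186.44: consumer electronics → 6.75% → $12.58
Shoe repair $26.31: personal services → 0% → $0.00
Watch battery replacement $8.86: personal services → 0% → $0.00
Pet grooming $97.53: personal services → 0% → $0.00
Total tax = $3.66 + $2.74 + $1.42 + $2.51 + $3.29 + $12.58 = $26.20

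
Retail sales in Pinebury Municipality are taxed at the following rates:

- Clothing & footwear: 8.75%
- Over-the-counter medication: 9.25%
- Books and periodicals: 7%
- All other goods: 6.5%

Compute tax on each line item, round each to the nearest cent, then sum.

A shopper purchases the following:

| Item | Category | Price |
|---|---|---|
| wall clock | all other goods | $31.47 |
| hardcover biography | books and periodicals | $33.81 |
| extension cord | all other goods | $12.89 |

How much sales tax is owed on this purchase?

Wall clock $31.47: all other goods → 6.5% → $2.05
Hardcover biography $33.81: books and periodicals → 7% → $2.37
Extension cord $12.89: all other goods → 6.5% → $0.84
Total tax = $2.05 + $2.37 + $0.84 = $5.26

$5.26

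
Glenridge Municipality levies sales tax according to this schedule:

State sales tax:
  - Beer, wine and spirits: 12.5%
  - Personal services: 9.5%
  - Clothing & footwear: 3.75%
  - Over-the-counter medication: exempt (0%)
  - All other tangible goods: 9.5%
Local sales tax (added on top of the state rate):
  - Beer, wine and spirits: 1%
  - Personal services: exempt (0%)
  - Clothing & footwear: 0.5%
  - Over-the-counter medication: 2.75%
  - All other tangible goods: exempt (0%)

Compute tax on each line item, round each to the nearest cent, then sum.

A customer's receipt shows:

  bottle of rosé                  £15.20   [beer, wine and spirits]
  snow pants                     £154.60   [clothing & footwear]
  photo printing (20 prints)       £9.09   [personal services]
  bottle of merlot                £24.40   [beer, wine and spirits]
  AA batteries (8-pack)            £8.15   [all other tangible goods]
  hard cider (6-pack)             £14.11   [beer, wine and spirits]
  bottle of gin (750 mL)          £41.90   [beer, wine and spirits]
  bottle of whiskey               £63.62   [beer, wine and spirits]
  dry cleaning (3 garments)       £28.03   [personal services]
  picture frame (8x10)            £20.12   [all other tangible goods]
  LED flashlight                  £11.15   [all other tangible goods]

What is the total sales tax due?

Bottle of rosé £15.20: beer, wine and spirits → 12.5% + 1% local = 13.5% → £2.05
Snow pants £154.60: clothing & footwear → 3.75% + 0.5% local = 4.25% → £6.57
Photo printing (20 prints) £9.09: personal services → 9.5% + 0% local = 9.5% → £0.86
Bottle of merlot £24.40: beer, wine and spirits → 12.5% + 1% local = 13.5% → £3.29
AA batteries (8-pack) £8.15: all other tangible goods → 9.5% + 0% local = 9.5% → £0.77
Hard cider (6-pack) £14.11: beer, wine and spirits → 12.5% + 1% local = 13.5% → £1.90
Bottle of gin (750 mL) £41.90: beer, wine and spirits → 12.5% + 1% local = 13.5% → £5.66
Bottle of whiskey £63.62: beer, wine and spirits → 12.5% + 1% local = 13.5% → £8.59
Dry cleaning (3 garments) £28.03: personal services → 9.5% + 0% local = 9.5% → £2.66
Picture frame (8x10) £20.12: all other tangible goods → 9.5% + 0% local = 9.5% → £1.91
LED flashlight £11.15: all other tangible goods → 9.5% + 0% local = 9.5% → £1.06
Total tax = £2.05 + £6.57 + £0.86 + £3.29 + £0.77 + £1.90 + £5.66 + £8.59 + £2.66 + £1.91 + £1.06 = £35.32

£35.32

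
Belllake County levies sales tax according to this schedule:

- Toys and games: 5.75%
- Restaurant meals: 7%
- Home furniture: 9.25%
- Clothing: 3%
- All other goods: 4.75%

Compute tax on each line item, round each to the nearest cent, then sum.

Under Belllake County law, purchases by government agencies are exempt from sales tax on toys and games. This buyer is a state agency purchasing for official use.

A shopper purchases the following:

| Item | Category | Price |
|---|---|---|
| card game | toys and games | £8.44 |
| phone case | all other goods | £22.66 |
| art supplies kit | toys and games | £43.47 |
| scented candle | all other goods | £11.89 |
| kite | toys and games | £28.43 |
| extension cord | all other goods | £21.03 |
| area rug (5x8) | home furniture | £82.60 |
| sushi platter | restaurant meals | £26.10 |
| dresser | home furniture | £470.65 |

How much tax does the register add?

Card game £8.44: toys and games, buyer-exempt → 0% → £0.00
Phone case £22.66: all other goods → 4.75% → £1.08
Art supplies kit £43.47: toys and games, buyer-exempt → 0% → £0.00
Scented candle £11.89: all other goods → 4.75% → £0.56
Kite £28.43: toys and games, buyer-exempt → 0% → £0.00
Extension cord £21.03: all other goods → 4.75% → £1.00
Area rug (5x8) £82.60: home furniture → 9.25% → £7.64
Sushi platter £26.10: restaurant meals → 7% → £1.83
Dresser £470.65: home furniture → 9.25% → £43.54
Total tax = £1.08 + £0.56 + £1.00 + £7.64 + £1.83 + £43.54 = £55.65

£55.65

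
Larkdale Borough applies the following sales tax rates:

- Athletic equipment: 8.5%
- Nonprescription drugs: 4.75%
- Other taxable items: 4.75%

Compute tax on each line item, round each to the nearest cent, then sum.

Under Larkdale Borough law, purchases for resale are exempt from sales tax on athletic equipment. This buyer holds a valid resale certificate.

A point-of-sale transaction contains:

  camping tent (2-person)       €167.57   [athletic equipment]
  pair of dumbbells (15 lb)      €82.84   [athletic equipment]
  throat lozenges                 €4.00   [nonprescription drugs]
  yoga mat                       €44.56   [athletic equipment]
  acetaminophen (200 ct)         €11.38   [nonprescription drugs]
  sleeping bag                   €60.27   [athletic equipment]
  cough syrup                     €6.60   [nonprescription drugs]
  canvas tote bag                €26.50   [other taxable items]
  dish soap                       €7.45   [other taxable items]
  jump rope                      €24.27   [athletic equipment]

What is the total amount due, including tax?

€438.09

Camping tent (2-person) €167.57: athletic equipment, buyer-exempt → 0% → €0.00
Pair of dumbbells (15 lb) €82.84: athletic equipment, buyer-exempt → 0% → €0.00
Throat lozenges €4.00: nonprescription drugs → 4.75% → €0.19
Yoga mat €44.56: athletic equipment, buyer-exempt → 0% → €0.00
Acetaminophen (200 ct) €11.38: nonprescription drugs → 4.75% → €0.54
Sleeping bag €60.27: athletic equipment, buyer-exempt → 0% → €0.00
Cough syrup €6.60: nonprescription drugs → 4.75% → €0.31
Canvas tote bag €26.50: other taxable items → 4.75% → €1.26
Dish soap €7.45: other taxable items → 4.75% → €0.35
Jump rope €24.27: athletic equipment, buyer-exempt → 0% → €0.00
Subtotal = €435.44; tax = €2.65; total due = €438.09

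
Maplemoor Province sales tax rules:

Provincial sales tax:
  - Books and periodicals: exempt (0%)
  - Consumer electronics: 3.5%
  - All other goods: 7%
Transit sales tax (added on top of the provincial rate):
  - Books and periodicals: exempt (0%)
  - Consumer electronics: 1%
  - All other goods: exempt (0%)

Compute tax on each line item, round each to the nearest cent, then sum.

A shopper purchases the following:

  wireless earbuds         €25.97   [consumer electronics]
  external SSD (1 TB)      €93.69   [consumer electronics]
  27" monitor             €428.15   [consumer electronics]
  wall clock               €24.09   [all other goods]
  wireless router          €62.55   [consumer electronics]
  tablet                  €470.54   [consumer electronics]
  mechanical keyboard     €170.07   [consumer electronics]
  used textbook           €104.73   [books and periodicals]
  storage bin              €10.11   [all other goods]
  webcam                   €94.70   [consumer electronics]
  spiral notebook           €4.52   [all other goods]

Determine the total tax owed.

€63.27

Wireless earbuds €25.97: consumer electronics → 3.5% + 1% transit = 4.5% → €1.17
External SSD (1 TB) €93.69: consumer electronics → 3.5% + 1% transit = 4.5% → €4.22
27" monitor €428.15: consumer electronics → 3.5% + 1% transit = 4.5% → €19.27
Wall clock €24.09: all other goods → 7% + 0% transit = 7% → €1.69
Wireless router €62.55: consumer electronics → 3.5% + 1% transit = 4.5% → €2.81
Tablet €470.54: consumer electronics → 3.5% + 1% transit = 4.5% → €21.17
Mechanical keyboard €170.07: consumer electronics → 3.5% + 1% transit = 4.5% → €7.65
Used textbook €104.73: books and periodicals → 0% + 0% transit = 0% → €0.00
Storage bin €10.11: all other goods → 7% + 0% transit = 7% → €0.71
Webcam €94.70: consumer electronics → 3.5% + 1% transit = 4.5% → €4.26
Spiral notebook €4.52: all other goods → 7% + 0% transit = 7% → €0.32
Total tax = €1.17 + €4.22 + €19.27 + €1.69 + €2.81 + €21.17 + €7.65 + €0.71 + €4.26 + €0.32 = €63.27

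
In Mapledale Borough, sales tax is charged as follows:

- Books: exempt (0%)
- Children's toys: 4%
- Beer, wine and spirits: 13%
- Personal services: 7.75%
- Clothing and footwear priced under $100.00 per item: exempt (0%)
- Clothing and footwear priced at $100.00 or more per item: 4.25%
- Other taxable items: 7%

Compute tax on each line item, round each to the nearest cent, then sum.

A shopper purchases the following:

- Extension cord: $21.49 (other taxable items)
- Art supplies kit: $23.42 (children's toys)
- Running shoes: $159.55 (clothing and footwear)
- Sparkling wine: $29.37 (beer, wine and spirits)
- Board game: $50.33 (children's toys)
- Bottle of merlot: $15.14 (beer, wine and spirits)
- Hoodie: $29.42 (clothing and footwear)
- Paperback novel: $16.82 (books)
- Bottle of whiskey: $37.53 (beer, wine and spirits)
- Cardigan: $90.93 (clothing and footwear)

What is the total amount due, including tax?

Extension cord $21.49: other taxable items → 7% → $1.50
Art supplies kit $23.42: children's toys → 4% → $0.94
Running shoes $159.55: clothing and footwear, $100.00 or more → 4.25% → $6.78
Sparkling wine $29.37: beer, wine and spirits → 13% → $3.82
Board game $50.33: children's toys → 4% → $2.01
Bottle of merlot $15.14: beer, wine and spirits → 13% → $1.97
Hoodie $29.42: clothing and footwear, under $100.00 → 0% → $0.00
Paperback novel $16.82: books → 0% → $0.00
Bottle of whiskey $37.53: beer, wine and spirits → 13% → $4.88
Cardigan $90.93: clothing and footwear, under $100.00 → 0% → $0.00
Subtotal = $474.00; tax = $21.90; total due = $495.90

$495.90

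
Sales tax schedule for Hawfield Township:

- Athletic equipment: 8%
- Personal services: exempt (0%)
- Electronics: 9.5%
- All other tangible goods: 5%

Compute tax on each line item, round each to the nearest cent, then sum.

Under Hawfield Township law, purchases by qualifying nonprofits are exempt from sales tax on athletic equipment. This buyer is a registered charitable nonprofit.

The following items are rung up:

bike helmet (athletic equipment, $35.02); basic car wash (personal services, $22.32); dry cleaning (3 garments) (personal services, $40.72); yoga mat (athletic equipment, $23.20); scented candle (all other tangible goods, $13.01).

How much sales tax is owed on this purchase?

Bike helmet $35.02: athletic equipment, buyer-exempt → 0% → $0.00
Basic car wash $22.32: personal services → 0% → $0.00
Dry cleaning (3 garments) $40.72: personal services → 0% → $0.00
Yoga mat $23.20: athletic equipment, buyer-exempt → 0% → $0.00
Scented candle $13.01: all other tangible goods → 5% → $0.65
Total tax = $0.65

$0.65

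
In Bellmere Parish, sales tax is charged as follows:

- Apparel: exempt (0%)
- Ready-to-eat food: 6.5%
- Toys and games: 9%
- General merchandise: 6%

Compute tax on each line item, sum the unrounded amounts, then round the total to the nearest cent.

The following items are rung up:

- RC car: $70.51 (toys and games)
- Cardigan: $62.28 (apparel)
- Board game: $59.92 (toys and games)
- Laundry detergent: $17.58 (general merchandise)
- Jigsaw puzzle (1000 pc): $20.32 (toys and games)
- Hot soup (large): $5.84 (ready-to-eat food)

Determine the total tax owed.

$15.00

RC car $70.51: toys and games → 9% → $6.3459
Cardigan $62.28: apparel → 0% → $0.00
Board game $59.92: toys and games → 9% → $5.3928
Laundry detergent $17.58: general merchandise → 6% → $1.0548
Jigsaw puzzle (1000 pc) $20.32: toys and games → 9% → $1.8288
Hot soup (large) $5.84: ready-to-eat food → 6.5% → $0.3796
Unrounded tax sum = $15.0019 → $15.00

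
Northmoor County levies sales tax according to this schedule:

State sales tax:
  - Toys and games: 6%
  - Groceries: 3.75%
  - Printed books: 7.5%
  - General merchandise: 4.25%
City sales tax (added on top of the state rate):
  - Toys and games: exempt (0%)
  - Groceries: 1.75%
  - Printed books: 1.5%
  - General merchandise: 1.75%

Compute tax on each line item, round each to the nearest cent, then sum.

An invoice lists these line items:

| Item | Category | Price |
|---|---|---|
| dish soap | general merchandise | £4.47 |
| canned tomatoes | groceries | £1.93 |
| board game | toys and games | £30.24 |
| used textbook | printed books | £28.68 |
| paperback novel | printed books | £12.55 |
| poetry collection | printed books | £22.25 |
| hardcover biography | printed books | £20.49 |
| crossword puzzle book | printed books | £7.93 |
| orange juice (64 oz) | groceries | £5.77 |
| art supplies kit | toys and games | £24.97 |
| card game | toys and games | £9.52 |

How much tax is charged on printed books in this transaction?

£8.26

Used textbook £28.68: printed books → 7.5% + 1.5% city = 9% → £2.58
Paperback novel £12.55: printed books → 7.5% + 1.5% city = 9% → £1.13
Poetry collection £22.25: printed books → 7.5% + 1.5% city = 9% → £2.00
Hardcover biography £20.49: printed books → 7.5% + 1.5% city = 9% → £1.84
Crossword puzzle book £7.93: printed books → 7.5% + 1.5% city = 9% → £0.71
Tax on printed books = £2.58 + £1.13 + £2.00 + £1.84 + £0.71 = £8.26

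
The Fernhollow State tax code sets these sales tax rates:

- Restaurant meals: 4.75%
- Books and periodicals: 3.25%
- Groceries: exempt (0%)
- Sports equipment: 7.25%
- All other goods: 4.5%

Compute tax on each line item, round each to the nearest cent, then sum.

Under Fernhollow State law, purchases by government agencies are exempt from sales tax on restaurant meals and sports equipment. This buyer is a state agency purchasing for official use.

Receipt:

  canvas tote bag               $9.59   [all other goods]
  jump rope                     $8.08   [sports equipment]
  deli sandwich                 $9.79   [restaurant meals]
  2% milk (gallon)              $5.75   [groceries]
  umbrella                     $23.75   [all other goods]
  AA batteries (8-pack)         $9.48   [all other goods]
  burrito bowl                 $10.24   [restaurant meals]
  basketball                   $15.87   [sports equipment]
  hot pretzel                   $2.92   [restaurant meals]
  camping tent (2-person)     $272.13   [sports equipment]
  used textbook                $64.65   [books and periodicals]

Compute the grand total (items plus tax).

$436.28

Canvas tote bag $9.59: all other goods → 4.5% → $0.43
Jump rope $8.08: sports equipment, buyer-exempt → 0% → $0.00
Deli sandwich $9.79: restaurant meals, buyer-exempt → 0% → $0.00
2% milk (gallon) $5.75: groceries → 0% → $0.00
Umbrella $23.75: all other goods → 4.5% → $1.07
AA batteries (8-pack) $9.48: all other goods → 4.5% → $0.43
Burrito bowl $10.24: restaurant meals, buyer-exempt → 0% → $0.00
Basketball $15.87: sports equipment, buyer-exempt → 0% → $0.00
Hot pretzel $2.92: restaurant meals, buyer-exempt → 0% → $0.00
Camping tent (2-person) $272.13: sports equipment, buyer-exempt → 0% → $0.00
Used textbook $64.65: books and periodicals → 3.25% → $2.10
Subtotal = $432.25; tax = $4.03; total due = $436.28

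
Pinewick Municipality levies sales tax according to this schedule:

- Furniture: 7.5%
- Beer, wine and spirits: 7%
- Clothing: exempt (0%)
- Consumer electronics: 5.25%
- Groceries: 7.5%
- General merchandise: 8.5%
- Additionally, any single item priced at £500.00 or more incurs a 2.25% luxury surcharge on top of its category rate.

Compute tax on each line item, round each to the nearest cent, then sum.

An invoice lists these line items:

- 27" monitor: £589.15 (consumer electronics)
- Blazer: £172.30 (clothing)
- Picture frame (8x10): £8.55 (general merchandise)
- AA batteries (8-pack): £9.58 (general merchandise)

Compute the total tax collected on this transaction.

£45.73

27" monitor £589.15: consumer electronics → 5.25% + 2.25% surcharge = 7.5% → £44.19
Blazer £172.30: clothing → 0% → £0.00
Picture frame (8x10) £8.55: general merchandise → 8.5% → £0.73
AA batteries (8-pack) £9.58: general merchandise → 8.5% → £0.81
Total tax = £44.19 + £0.73 + £0.81 = £45.73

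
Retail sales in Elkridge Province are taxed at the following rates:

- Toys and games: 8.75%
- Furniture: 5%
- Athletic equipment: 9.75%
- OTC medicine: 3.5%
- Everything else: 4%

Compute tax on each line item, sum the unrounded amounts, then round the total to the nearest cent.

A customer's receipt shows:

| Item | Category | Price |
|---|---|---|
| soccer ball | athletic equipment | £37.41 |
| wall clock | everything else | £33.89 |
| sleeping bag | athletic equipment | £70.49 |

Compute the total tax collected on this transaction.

£11.88

Soccer ball £37.41: athletic equipment → 9.75% → £3.647475
Wall clock £33.89: everything else → 4% → £1.3556
Sleeping bag £70.49: athletic equipment → 9.75% → £6.872775
Unrounded tax sum = £11.87585 → £11.88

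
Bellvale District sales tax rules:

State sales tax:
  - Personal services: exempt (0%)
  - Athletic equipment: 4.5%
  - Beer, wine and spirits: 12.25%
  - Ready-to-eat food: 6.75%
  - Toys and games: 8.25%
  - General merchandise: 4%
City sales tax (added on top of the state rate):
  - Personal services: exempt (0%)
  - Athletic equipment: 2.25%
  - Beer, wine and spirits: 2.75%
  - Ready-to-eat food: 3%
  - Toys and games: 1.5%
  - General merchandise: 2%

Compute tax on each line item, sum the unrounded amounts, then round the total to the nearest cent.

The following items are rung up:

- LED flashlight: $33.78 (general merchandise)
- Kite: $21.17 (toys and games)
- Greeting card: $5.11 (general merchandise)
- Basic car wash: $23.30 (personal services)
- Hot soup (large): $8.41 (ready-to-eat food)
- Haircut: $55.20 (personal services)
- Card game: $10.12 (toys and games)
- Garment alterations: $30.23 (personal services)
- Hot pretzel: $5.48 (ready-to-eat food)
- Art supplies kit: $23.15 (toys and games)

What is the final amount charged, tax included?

$224.95

LED flashlight $33.78: general merchandise → 4% + 2% city = 6% → $2.0268
Kite $21.17: toys and games → 8.25% + 1.5% city = 9.75% → $2.064075
Greeting card $5.11: general merchandise → 4% + 2% city = 6% → $0.3066
Basic car wash $23.30: personal services → 0% + 0% city = 0% → $0.00
Hot soup (large) $8.41: ready-to-eat food → 6.75% + 3% city = 9.75% → $0.819975
Haircut $55.20: personal services → 0% + 0% city = 0% → $0.00
Card game $10.12: toys and games → 8.25% + 1.5% city = 9.75% → $0.9867
Garment alterations $30.23: personal services → 0% + 0% city = 0% → $0.00
Hot pretzel $5.48: ready-to-eat food → 6.75% + 3% city = 9.75% → $0.5343
Art supplies kit $23.15: toys and games → 8.25% + 1.5% city = 9.75% → $2.257125
Subtotal = $215.95; unrounded tax = $8.995575 → $9.00; total due = $224.95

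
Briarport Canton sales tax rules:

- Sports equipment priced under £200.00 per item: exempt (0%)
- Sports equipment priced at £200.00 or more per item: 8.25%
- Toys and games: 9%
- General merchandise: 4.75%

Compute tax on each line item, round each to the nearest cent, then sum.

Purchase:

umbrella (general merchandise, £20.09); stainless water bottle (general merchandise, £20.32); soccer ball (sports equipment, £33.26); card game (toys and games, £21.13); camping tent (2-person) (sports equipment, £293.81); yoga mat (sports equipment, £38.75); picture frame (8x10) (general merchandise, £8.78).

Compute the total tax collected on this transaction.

Umbrella £20.09: general merchandise → 4.75% → £0.95
Stainless water bottle £20.32: general merchandise → 4.75% → £0.97
Soccer ball £33.26: sports equipment, under £200.00 → 0% → £0.00
Card game £21.13: toys and games → 9% → £1.90
Camping tent (2-person) £293.81: sports equipment, £200.00 or more → 8.25% → £24.24
Yoga mat £38.75: sports equipment, under £200.00 → 0% → £0.00
Picture frame (8x10) £8.78: general merchandise → 4.75% → £0.42
Total tax = £0.95 + £0.97 + £1.90 + £24.24 + £0.42 = £28.48

£28.48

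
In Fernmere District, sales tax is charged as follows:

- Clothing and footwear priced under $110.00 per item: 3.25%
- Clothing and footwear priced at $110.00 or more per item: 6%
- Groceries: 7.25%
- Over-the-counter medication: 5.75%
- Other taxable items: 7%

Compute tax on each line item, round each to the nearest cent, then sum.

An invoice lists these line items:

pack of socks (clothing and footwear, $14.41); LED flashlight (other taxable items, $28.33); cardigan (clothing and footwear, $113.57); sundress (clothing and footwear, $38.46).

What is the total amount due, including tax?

$205.28

Pack of socks $14.41: clothing and footwear, under $110.00 → 3.25% → $0.47
LED flashlight $28.33: other taxable items → 7% → $1.98
Cardigan $113.57: clothing and footwear, $110.00 or more → 6% → $6.81
Sundress $38.46: clothing and footwear, under $110.00 → 3.25% → $1.25
Subtotal = $194.77; tax = $10.51; total due = $205.28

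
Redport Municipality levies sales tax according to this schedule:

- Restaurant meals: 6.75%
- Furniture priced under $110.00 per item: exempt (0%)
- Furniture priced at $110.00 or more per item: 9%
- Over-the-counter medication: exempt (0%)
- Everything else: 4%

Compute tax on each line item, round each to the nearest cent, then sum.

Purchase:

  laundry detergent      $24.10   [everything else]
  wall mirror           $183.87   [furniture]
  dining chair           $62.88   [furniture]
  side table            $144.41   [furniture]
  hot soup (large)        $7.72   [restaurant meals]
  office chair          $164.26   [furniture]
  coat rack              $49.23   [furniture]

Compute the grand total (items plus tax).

$682.28

Laundry detergent $24.10: everything else → 4% → $0.96
Wall mirror $183.87: furniture, $110.00 or more → 9% → $16.55
Dining chair $62.88: furniture, under $110.00 → 0% → $0.00
Side table $144.41: furniture, $110.00 or more → 9% → $13.00
Hot soup (large) $7.72: restaurant meals → 6.75% → $0.52
Office chair $164.26: furniture, $110.00 or more → 9% → $14.78
Coat rack $49.23: furniture, under $110.00 → 0% → $0.00
Subtotal = $636.47; tax = $45.81; total due = $682.28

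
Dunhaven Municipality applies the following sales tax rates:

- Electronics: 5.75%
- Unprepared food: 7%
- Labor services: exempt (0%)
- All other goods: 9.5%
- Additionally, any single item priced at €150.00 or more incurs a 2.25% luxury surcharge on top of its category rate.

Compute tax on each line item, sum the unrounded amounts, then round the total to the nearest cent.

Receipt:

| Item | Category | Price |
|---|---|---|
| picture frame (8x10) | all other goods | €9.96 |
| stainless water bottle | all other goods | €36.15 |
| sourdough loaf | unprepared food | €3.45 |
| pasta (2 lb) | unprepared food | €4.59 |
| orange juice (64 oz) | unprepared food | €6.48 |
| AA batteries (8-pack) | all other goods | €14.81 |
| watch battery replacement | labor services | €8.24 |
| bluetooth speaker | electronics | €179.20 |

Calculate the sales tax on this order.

Picture frame (8x10) €9.96: all other goods → 9.5% → €0.9462
Stainless water bottle €36.15: all other goods → 9.5% → €3.43425
Sourdough loaf €3.45: unprepared food → 7% → €0.2415
Pasta (2 lb) €4.59: unprepared food → 7% → €0.3213
Orange juice (64 oz) €6.48: unprepared food → 7% → €0.4536
AA batteries (8-pack) €14.81: all other goods → 9.5% → €1.40695
Watch battery replacement €8.24: labor services → 0% → €0.00
Bluetooth speaker €179.20: electronics → 5.75% + 2.25% surcharge = 8% → €14.336
Unrounded tax sum = €21.1398 → €21.14

€21.14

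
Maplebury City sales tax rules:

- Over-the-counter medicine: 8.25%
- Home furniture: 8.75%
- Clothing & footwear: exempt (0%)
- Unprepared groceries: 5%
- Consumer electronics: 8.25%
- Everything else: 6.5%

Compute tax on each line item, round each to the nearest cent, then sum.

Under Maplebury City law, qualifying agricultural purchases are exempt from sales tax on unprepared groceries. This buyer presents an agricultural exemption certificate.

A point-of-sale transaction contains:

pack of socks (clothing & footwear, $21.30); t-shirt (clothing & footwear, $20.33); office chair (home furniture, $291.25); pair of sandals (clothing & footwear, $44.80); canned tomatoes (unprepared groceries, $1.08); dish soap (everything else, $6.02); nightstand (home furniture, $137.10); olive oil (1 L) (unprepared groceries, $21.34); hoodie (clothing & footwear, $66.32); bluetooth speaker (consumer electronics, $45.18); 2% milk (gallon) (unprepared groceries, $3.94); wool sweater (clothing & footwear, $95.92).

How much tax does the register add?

$41.60

Pack of socks $21.30: clothing & footwear → 0% → $0.00
T-shirt $20.33: clothing & footwear → 0% → $0.00
Office chair $291.25: home furniture → 8.75% → $25.48
Pair of sandals $44.80: clothing & footwear → 0% → $0.00
Canned tomatoes $1.08: unprepared groceries, buyer-exempt → 0% → $0.00
Dish soap $6.02: everything else → 6.5% → $0.39
Nightstand $137.10: home furniture → 8.75% → $12.00
Olive oil (1 L) $21.34: unprepared groceries, buyer-exempt → 0% → $0.00
Hoodie $66.32: clothing & footwear → 0% → $0.00
Bluetooth speaker $45.18: consumer electronics → 8.25% → $3.73
2% milk (gallon) $3.94: unprepared groceries, buyer-exempt → 0% → $0.00
Wool sweater $95.92: clothing & footwear → 0% → $0.00
Total tax = $25.48 + $0.39 + $12.00 + $3.73 = $41.60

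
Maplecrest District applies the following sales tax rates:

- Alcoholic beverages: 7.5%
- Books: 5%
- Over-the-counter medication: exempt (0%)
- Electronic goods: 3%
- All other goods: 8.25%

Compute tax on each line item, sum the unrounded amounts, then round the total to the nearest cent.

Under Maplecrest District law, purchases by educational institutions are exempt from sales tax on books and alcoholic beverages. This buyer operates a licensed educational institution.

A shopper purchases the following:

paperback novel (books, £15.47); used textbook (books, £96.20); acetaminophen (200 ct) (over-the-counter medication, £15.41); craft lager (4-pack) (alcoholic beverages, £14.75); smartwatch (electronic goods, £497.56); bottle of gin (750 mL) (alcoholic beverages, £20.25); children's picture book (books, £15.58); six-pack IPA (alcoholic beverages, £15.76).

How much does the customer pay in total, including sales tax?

£705.91

Paperback novel £15.47: books, buyer-exempt → 0% → £0.00
Used textbook £96.20: books, buyer-exempt → 0% → £0.00
Acetaminophen (200 ct) £15.41: over-the-counter medication → 0% → £0.00
Craft lager (4-pack) £14.75: alcoholic beverages, buyer-exempt → 0% → £0.00
Smartwatch £497.56: electronic goods → 3% → £14.9268
Bottle of gin (750 mL) £20.25: alcoholic beverages, buyer-exempt → 0% → £0.00
Children's picture book £15.58: books, buyer-exempt → 0% → £0.00
Six-pack IPA £15.76: alcoholic beverages, buyer-exempt → 0% → £0.00
Subtotal = £690.98; unrounded tax = £14.9268 → £14.93; total due = £705.91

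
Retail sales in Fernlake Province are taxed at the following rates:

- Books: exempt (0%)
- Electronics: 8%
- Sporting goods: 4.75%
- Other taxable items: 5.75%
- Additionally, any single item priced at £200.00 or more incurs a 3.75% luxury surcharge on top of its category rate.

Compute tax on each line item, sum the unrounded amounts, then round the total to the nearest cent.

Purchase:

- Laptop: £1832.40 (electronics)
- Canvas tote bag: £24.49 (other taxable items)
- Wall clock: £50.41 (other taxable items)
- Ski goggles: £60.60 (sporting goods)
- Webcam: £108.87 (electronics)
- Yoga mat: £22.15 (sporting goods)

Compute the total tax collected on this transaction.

Laptop £1832.40: electronics → 8% + 3.75% surcharge = 11.75% → £215.307
Canvas tote bag £24.49: other taxable items → 5.75% → £1.408175
Wall clock £50.41: other taxable items → 5.75% → £2.898575
Ski goggles £60.60: sporting goods → 4.75% → £2.8785
Webcam £108.87: electronics → 8% → £8.7096
Yoga mat £22.15: sporting goods → 4.75% → £1.052125
Unrounded tax sum = £232.253975 → £232.25

£232.25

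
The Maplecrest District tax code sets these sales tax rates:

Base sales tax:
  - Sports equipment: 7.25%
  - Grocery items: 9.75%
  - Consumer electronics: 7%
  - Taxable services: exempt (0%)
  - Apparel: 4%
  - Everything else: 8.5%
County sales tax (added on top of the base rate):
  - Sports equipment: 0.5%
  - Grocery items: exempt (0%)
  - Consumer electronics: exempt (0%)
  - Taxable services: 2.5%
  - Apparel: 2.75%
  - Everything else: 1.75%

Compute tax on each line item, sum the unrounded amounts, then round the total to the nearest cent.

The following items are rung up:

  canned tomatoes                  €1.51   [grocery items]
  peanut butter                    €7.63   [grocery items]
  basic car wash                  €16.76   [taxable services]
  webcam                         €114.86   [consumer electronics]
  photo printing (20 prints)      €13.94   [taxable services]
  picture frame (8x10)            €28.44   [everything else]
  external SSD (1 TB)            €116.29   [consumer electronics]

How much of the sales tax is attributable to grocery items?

Canned tomatoes €1.51: grocery items → 9.75% + 0% county = 9.75% → €0.147225
Peanut butter €7.63: grocery items → 9.75% + 0% county = 9.75% → €0.743925
Tax on grocery items: unrounded sum = €0.89115 → €0.89

€0.89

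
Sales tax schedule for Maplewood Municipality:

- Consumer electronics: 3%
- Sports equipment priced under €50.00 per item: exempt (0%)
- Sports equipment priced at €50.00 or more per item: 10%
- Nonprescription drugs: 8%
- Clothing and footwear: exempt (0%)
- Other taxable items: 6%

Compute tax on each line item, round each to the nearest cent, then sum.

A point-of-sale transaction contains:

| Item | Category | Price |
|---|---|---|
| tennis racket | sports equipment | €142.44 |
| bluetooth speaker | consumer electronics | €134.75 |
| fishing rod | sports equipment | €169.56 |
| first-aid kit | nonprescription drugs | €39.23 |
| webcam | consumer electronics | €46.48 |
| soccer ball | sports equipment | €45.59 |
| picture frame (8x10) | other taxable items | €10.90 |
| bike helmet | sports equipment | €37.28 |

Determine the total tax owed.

€40.42

Tennis racket €142.44: sports equipment, €50.00 or more → 10% → €14.24
Bluetooth speaker €134.75: consumer electronics → 3% → €4.04
Fishing rod €169.56: sports equipment, €50.00 or more → 10% → €16.96
First-aid kit €39.23: nonprescription drugs → 8% → €3.14
Webcam €46.48: consumer electronics → 3% → €1.39
Soccer ball €45.59: sports equipment, under €50.00 → 0% → €0.00
Picture frame (8x10) €10.90: other taxable items → 6% → €0.65
Bike helmet €37.28: sports equipment, under €50.00 → 0% → €0.00
Total tax = €14.24 + €4.04 + €16.96 + €3.14 + €1.39 + €0.65 = €40.42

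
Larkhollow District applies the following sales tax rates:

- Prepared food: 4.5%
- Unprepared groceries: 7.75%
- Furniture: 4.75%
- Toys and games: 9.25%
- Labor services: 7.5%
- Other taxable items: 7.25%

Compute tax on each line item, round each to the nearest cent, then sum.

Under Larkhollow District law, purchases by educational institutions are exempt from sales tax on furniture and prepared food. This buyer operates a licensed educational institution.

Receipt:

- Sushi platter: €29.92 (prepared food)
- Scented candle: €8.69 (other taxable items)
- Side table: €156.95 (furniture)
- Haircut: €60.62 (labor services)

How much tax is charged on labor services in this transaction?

Haircut €60.62: labor services → 7.5% → €4.55
Tax on labor services = €4.55

€4.55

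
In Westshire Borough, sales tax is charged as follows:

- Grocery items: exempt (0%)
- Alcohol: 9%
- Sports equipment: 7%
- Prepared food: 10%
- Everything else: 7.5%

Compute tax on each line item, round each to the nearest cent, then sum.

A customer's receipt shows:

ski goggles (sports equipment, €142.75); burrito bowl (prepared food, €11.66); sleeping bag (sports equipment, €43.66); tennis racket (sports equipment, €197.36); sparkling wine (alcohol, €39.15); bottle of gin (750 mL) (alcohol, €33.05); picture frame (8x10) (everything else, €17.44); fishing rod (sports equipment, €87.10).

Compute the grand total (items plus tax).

Ski goggles €142.75: sports equipment → 7% → €9.99
Burrito bowl €11.66: prepared food → 10% → €1.17
Sleeping bag €43.66: sports equipment → 7% → €3.06
Tennis racket €197.36: sports equipment → 7% → €13.82
Sparkling wine €39.15: alcohol → 9% → €3.52
Bottle of gin (750 mL) €33.05: alcohol → 9% → €2.97
Picture frame (8x10) €17.44: everything else → 7.5% → €1.31
Fishing rod €87.10: sports equipment → 7% → €6.10
Subtotal = €572.17; tax = €41.94; total due = €614.11

€614.11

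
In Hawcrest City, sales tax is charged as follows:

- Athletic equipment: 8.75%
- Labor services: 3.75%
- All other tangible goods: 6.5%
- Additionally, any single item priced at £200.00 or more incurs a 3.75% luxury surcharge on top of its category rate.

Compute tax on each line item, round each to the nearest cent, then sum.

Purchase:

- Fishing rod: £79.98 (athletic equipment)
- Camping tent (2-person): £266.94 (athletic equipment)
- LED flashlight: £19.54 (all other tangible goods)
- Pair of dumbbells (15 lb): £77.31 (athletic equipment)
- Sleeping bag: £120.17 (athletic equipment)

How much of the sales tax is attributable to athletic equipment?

£57.64

Fishing rod £79.98: athletic equipment → 8.75% → £7.00
Camping tent (2-person) £266.94: athletic equipment → 8.75% + 3.75% surcharge = 12.5% → £33.37
Pair of dumbbells (15 lb) £77.31: athletic equipment → 8.75% → £6.76
Sleeping bag £120.17: athletic equipment → 8.75% → £10.51
Tax on athletic equipment = £7.00 + £33.37 + £6.76 + £10.51 = £57.64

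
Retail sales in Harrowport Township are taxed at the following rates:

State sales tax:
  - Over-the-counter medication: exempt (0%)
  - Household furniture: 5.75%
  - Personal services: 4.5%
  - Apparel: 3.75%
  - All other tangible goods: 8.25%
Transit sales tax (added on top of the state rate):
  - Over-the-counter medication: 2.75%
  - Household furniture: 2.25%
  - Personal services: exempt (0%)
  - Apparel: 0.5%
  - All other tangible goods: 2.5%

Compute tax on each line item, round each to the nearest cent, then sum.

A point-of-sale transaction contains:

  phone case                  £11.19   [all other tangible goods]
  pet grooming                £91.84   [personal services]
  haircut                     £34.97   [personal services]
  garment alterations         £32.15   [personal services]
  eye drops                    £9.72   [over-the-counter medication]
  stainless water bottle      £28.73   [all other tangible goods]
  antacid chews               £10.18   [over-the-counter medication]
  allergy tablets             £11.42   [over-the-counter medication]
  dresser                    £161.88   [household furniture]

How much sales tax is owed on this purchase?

£25.25

Phone case £11.19: all other tangible goods → 8.25% + 2.5% transit = 10.75% → £1.20
Pet grooming £91.84: personal services → 4.5% + 0% transit = 4.5% → £4.13
Haircut £34.97: personal services → 4.5% + 0% transit = 4.5% → £1.57
Garment alterations £32.15: personal services → 4.5% + 0% transit = 4.5% → £1.45
Eye drops £9.72: over-the-counter medication → 0% + 2.75% transit = 2.75% → £0.27
Stainless water bottle £28.73: all other tangible goods → 8.25% + 2.5% transit = 10.75% → £3.09
Antacid chews £10.18: over-the-counter medication → 0% + 2.75% transit = 2.75% → £0.28
Allergy tablets £11.42: over-the-counter medication → 0% + 2.75% transit = 2.75% → £0.31
Dresser £161.88: household furniture → 5.75% + 2.25% transit = 8% → £12.95
Total tax = £1.20 + £4.13 + £1.57 + £1.45 + £0.27 + £3.09 + £0.28 + £0.31 + £12.95 = £25.25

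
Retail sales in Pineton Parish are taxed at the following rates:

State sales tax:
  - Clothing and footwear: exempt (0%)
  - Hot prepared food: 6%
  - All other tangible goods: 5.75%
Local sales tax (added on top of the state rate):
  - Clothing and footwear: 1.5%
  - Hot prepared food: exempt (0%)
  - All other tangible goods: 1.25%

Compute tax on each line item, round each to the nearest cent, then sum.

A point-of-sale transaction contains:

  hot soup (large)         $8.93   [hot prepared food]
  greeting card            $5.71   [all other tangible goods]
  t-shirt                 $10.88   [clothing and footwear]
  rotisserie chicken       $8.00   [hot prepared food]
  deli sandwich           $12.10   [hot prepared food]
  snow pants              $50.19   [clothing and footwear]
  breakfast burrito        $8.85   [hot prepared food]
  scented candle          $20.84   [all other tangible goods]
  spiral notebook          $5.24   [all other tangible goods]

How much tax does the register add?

$5.42

Hot soup (large) $8.93: hot prepared food → 6% + 0% local = 6% → $0.54
Greeting card $5.71: all other tangible goods → 5.75% + 1.25% local = 7% → $0.40
T-shirt $10.88: clothing and footwear → 0% + 1.5% local = 1.5% → $0.16
Rotisserie chicken $8.00: hot prepared food → 6% + 0% local = 6% → $0.48
Deli sandwich $12.10: hot prepared food → 6% + 0% local = 6% → $0.73
Snow pants $50.19: clothing and footwear → 0% + 1.5% local = 1.5% → $0.75
Breakfast burrito $8.85: hot prepared food → 6% + 0% local = 6% → $0.53
Scented candle $20.84: all other tangible goods → 5.75% + 1.25% local = 7% → $1.46
Spiral notebook $5.24: all other tangible goods → 5.75% + 1.25% local = 7% → $0.37
Total tax = $0.54 + $0.40 + $0.16 + $0.48 + $0.73 + $0.75 + $0.53 + $1.46 + $0.37 = $5.42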